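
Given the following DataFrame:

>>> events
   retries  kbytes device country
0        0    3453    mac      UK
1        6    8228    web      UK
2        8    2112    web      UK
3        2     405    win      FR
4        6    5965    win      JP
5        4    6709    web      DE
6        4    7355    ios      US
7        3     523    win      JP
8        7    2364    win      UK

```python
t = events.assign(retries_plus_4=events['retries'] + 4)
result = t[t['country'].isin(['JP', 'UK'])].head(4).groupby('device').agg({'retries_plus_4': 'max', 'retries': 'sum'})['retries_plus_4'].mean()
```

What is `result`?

8.66666666667

add column retries_plus_4 = events['retries'] + 4:
   retries  kbytes device country  retries_plus_4
0        0    3453    mac      UK               4
1        6    8228    web      UK              10
2        8    2112    web      UK              12
3        2     405    win      FR               6
4        6    5965    win      JP              10
5        4    6709    web      DE               8
6        4    7355    ios      US               8
7        3     523    win      JP               7
8        7    2364    win      UK              11
filter rows where country in ['JP', 'UK']:
   retries  kbytes device country  retries_plus_4
0        0    3453    mac      UK               4
1        6    8228    web      UK              10
2        8    2112    web      UK              12
4        6    5965    win      JP              10
7        3     523    win      JP               7
8        7    2364    win      UK              11
take first 4 rows:
   retries  kbytes device country  retries_plus_4
0        0    3453    mac      UK               4
1        6    8228    web      UK              10
2        8    2112    web      UK              12
4        6    5965    win      JP              10
group by device: max(retries_plus_4), sum(retries):
        retries_plus_4  retries
device                         
mac                  4        0
web                 12       14
win                 10        6
The mean of column 'retries_plus_4' is 8.66666666667.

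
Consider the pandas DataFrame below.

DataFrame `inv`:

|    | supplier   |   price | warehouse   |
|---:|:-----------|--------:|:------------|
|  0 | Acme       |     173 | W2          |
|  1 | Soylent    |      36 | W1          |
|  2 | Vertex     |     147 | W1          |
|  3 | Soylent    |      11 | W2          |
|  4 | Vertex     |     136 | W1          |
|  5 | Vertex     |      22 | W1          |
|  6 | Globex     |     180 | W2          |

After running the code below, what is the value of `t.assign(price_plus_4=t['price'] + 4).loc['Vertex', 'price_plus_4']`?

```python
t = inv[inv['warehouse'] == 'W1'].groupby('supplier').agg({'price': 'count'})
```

filter rows where warehouse == 'W1':
  supplier  price warehouse
1  Soylent     36        W1
2   Vertex    147        W1
4   Vertex    136        W1
5   Vertex     22        W1
group by supplier, count of price:
          price
supplier       
Soylent       1
Vertex        3
add column price_plus_4 = t['price'] + 4:
          price  price_plus_4
supplier                     
Soylent       1             5
Vertex        3             7
Then the value at row 'Vertex', column 'price_plus_4': 7

7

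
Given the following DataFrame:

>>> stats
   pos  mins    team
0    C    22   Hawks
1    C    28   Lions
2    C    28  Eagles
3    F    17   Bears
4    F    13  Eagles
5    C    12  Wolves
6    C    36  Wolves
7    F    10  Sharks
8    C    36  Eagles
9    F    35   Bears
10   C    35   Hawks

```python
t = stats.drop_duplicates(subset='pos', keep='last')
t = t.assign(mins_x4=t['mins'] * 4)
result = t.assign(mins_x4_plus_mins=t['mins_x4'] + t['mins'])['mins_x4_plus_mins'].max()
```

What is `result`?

drop duplicate pos (keep=last):
   pos  mins   team
9    F    35  Bears
10   C    35  Hawks
add column mins_x4 = t['mins'] * 4:
   pos  mins   team  mins_x4
9    F    35  Bears      140
10   C    35  Hawks      140
add column mins_x4_plus_mins = t['mins_x4'] + t['mins']:
   pos  mins   team  mins_x4  mins_x4_plus_mins
9    F    35  Bears      140                175
10   C    35  Hawks      140                175
The max of column 'mins_x4_plus_mins' is 175.

175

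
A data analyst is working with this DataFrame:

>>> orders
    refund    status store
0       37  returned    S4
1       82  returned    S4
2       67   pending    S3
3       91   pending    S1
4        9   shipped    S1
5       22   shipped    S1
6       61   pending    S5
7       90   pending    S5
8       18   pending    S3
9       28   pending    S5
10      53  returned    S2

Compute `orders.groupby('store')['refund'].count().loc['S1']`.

group by store, count of refund:
store
S1    3
S2    1
S3    2
S4    2
S5    3
Name: refund, dtype: int64
The value at index 'S1' is 3.

3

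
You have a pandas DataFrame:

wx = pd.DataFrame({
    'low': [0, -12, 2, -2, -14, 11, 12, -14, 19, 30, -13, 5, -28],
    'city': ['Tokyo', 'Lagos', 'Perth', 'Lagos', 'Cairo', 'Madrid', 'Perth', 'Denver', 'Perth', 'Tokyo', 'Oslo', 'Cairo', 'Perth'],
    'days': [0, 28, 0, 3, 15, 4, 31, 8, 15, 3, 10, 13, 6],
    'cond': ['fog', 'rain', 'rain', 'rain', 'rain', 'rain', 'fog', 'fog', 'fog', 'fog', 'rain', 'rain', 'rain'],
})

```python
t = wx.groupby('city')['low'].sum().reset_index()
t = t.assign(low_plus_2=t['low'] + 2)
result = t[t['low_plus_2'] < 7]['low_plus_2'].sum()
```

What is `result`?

group by city, sum of low:
city
Cairo     -9
Denver   -14
Lagos    -14
Madrid    11
Oslo     -13
Perth      5
Tokyo     30
Name: low, dtype: int64
reset_index():
     city  low
0   Cairo   -9
1  Denver  -14
2   Lagos  -14
3  Madrid   11
4    Oslo  -13
5   Perth    5
6   Tokyo   30
add column low_plus_2 = t['low'] + 2:
     city  low  low_plus_2
0   Cairo   -9          -7
1  Denver  -14         -12
2   Lagos  -14         -12
3  Madrid   11          13
4    Oslo  -13         -11
5   Perth    5           7
6   Tokyo   30          32
filter rows where low_plus_2 < 7:
     city  low  low_plus_2
0   Cairo   -9          -7
1  Denver  -14         -12
2   Lagos  -14         -12
4    Oslo  -13         -11

-42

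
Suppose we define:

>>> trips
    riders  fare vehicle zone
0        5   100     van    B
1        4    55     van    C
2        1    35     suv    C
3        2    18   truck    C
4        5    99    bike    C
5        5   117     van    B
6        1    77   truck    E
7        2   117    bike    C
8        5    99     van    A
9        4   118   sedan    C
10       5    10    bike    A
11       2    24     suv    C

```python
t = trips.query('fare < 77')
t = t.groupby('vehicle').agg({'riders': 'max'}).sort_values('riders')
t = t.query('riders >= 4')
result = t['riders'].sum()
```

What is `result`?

9

filter rows where fare < 77:
    riders  fare vehicle zone
1        4    55     van    C
2        1    35     suv    C
3        2    18   truck    C
10       5    10    bike    A
11       2    24     suv    C
group by vehicle, max of riders:
         riders
vehicle        
bike          5
suv           2
truck         2
van           4
sort by riders:
         riders
vehicle        
suv           2
truck         2
van           4
bike          5
filter rows where riders >= 4:
         riders
vehicle        
van           4
bike          5
Then the sum of column 'riders': 9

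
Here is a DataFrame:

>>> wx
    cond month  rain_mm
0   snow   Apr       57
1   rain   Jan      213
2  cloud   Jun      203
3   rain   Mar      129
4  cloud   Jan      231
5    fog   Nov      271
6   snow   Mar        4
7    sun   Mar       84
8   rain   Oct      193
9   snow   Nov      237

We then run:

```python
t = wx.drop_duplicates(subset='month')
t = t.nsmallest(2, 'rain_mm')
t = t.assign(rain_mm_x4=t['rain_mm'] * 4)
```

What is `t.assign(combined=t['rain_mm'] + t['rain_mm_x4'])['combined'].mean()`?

drop duplicate month (keep=first):
    cond month  rain_mm
0   snow   Apr       57
1   rain   Jan      213
2  cloud   Jun      203
3   rain   Mar      129
5    fog   Nov      271
8   rain   Oct      193
take 2 rows with smallest rain_mm:
   cond month  rain_mm
0  snow   Apr       57
3  rain   Mar      129
add column rain_mm_x4 = t['rain_mm'] * 4:
   cond month  rain_mm  rain_mm_x4
0  snow   Apr       57         228
3  rain   Mar      129         516
add column combined = t['rain_mm'] + t['rain_mm_x4']:
   cond month  rain_mm  rain_mm_x4  combined
0  snow   Apr       57         228       285
3  rain   Mar      129         516       645
Reading off the mean of column 'combined', we get 465.0.

465.0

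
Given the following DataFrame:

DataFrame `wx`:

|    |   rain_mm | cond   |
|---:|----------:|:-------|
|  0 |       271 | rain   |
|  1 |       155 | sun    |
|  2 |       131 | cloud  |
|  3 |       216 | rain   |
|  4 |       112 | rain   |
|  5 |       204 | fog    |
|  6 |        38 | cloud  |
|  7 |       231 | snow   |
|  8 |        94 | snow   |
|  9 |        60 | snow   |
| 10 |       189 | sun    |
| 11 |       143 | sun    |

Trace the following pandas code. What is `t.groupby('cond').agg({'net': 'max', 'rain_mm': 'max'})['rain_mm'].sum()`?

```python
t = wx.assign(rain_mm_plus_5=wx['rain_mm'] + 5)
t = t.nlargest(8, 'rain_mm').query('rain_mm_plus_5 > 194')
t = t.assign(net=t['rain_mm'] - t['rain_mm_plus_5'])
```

add column rain_mm_plus_5 = wx['rain_mm'] + 5:
    rain_mm   cond  rain_mm_plus_5
0       271   rain             276
1       155    sun             160
2       131  cloud             136
3       216   rain             221
4       112   rain             117
5       204    fog             209
6        38  cloud              43
7       231   snow             236
8        94   snow              99
9        60   snow              65
10      189    sun             194
11      143    sun             148
take 8 rows with largest rain_mm:
    rain_mm   cond  rain_mm_plus_5
0       271   rain             276
7       231   snow             236
3       216   rain             221
5       204    fog             209
10      189    sun             194
1       155    sun             160
11      143    sun             148
2       131  cloud             136
filter rows where rain_mm_plus_5 > 194:
   rain_mm  cond  rain_mm_plus_5
0      271  rain             276
7      231  snow             236
3      216  rain             221
5      204   fog             209
add column net = t['rain_mm'] - t['rain_mm_plus_5']:
   rain_mm  cond  rain_mm_plus_5  net
0      271  rain             276   -5
7      231  snow             236   -5
3      216  rain             221   -5
5      204   fog             209   -5
group by cond: max(net), max(rain_mm):
      net  rain_mm
cond              
fog    -5      204
rain   -5      271
snow   -5      231

706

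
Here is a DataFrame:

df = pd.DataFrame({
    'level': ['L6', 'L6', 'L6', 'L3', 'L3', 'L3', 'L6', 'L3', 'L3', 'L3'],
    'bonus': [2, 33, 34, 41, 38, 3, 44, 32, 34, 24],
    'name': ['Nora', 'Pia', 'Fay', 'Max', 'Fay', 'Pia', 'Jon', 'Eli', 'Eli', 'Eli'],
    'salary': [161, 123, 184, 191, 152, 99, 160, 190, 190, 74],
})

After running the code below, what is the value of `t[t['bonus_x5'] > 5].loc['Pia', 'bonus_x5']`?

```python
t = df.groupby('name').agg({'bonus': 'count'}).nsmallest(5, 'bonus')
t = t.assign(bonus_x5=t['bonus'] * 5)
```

10

group by name, count of bonus:
      bonus
name       
Eli       3
Fay       2
Jon       1
Max       1
Nora      1
Pia       2
take 5 rows with smallest bonus:
      bonus
name       
Jon       1
Max       1
Nora      1
Fay       2
Pia       2
add column bonus_x5 = t['bonus'] * 5:
      bonus  bonus_x5
name                 
Jon       1         5
Max       1         5
Nora      1         5
Fay       2        10
Pia       2        10
filter rows where bonus_x5 > 5:
      bonus  bonus_x5
name                 
Fay       2        10
Pia       2        10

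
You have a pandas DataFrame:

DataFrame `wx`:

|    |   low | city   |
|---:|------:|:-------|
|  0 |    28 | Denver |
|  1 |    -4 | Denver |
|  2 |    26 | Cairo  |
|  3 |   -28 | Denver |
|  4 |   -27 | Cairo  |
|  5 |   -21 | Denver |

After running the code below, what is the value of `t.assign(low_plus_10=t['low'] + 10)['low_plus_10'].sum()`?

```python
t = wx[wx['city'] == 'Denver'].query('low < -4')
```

filter rows where city == 'Denver':
   low    city
0   28  Denver
1   -4  Denver
3  -28  Denver
5  -21  Denver
filter rows where low < -4:
   low    city
3  -28  Denver
5  -21  Denver
add column low_plus_10 = t['low'] + 10:
   low    city  low_plus_10
3  -28  Denver          -18
5  -21  Denver          -11

-29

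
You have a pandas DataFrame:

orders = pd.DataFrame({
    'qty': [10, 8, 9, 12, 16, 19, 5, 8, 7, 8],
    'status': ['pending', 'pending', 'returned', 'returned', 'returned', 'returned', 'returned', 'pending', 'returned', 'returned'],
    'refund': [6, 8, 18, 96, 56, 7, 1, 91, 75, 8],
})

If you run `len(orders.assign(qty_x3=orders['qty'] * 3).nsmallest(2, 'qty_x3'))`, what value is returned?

2

add column qty_x3 = orders['qty'] * 3:
   qty    status  refund  qty_x3
0   10   pending       6      30
1    8   pending       8      24
2    9  returned      18      27
3   12  returned      96      36
4   16  returned      56      48
5   19  returned       7      57
6    5  returned       1      15
7    8   pending      91      24
8    7  returned      75      21
9    8  returned       8      24
take 2 rows with smallest qty_x3:
   qty    status  refund  qty_x3
6    5  returned       1      15
8    7  returned      75      21
Hence 2.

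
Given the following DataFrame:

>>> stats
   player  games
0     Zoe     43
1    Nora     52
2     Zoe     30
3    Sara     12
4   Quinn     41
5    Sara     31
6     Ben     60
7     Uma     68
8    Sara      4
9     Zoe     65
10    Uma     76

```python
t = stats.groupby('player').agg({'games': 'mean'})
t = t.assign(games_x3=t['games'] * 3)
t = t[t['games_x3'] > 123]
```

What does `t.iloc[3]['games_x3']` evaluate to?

group by player, mean of games:
            games
player           
Ben     60.000000
Nora    52.000000
Quinn   41.000000
Sara    15.666667
Uma     72.000000
Zoe     46.000000
add column games_x3 = t['games'] * 3:
            games  games_x3
player                     
Ben     60.000000     180.0
Nora    52.000000     156.0
Quinn   41.000000     123.0
Sara    15.666667      47.0
Uma     72.000000     216.0
Zoe     46.000000     138.0
filter rows where games_x3 > 123:
        games  games_x3
player                 
Ben      60.0     180.0
Nora     52.0     156.0
Uma      72.0     216.0
Zoe      46.0     138.0
value at position 3, column 'games_x3' → 138.0

138.0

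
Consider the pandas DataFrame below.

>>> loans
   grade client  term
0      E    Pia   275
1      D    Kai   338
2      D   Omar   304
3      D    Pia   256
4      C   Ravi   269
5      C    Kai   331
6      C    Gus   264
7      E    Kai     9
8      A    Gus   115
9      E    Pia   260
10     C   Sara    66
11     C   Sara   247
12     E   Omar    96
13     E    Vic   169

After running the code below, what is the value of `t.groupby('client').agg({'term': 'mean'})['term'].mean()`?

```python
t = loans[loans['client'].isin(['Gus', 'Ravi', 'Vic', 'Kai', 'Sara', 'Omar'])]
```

filter rows where client in ['Gus', 'Ravi', 'Vic', 'Kai', 'Sara', 'Omar']:
   grade client  term
1      D    Kai   338
2      D   Omar   304
4      C   Ravi   269
5      C    Kai   331
6      C    Gus   264
7      E    Kai     9
8      A    Gus   115
10     C   Sara    66
11     C   Sara   247
12     E   Omar    96
13     E    Vic   169
group by client, mean of term:
         term
client       
Gus     189.5
Kai     226.0
Omar    200.0
Ravi    269.0
Sara    156.5
Vic     169.0

201.666666667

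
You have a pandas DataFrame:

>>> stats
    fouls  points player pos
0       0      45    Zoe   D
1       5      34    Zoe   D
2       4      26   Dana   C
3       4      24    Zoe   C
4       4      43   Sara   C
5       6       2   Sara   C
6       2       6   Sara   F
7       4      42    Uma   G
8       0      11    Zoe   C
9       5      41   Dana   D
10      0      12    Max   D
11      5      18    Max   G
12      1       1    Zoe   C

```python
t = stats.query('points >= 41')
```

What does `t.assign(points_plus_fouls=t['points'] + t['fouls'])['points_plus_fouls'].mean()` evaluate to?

filter rows where points >= 41:
   fouls  points player pos
0      0      45    Zoe   D
4      4      43   Sara   C
7      4      42    Uma   G
9      5      41   Dana   D
add column points_plus_fouls = t['points'] + t['fouls']:
   fouls  points player pos  points_plus_fouls
0      0      45    Zoe   D                 45
4      4      43   Sara   C                 47
7      4      42    Uma   G                 46
9      5      41   Dana   D                 46
Hence 46.0.

46.0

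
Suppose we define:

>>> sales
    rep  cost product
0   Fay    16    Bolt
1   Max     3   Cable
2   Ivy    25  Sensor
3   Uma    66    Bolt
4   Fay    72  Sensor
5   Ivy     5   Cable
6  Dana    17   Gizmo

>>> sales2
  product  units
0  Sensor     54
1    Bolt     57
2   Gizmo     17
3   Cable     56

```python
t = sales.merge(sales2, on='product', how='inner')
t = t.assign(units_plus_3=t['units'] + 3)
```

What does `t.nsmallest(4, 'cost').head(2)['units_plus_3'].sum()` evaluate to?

merge on 'product' (how='inner') → 7 rows:
    rep  cost product  units
0   Fay    16    Bolt     57
1   Max     3   Cable     56
2   Ivy    25  Sensor     54
3   Uma    66    Bolt     57
4   Fay    72  Sensor     54
5   Ivy     5   Cable     56
6  Dana    17   Gizmo     17
add column units_plus_3 = t['units'] + 3:
    rep  cost product  units  units_plus_3
0   Fay    16    Bolt     57            60
1   Max     3   Cable     56            59
2   Ivy    25  Sensor     54            57
3   Uma    66    Bolt     57            60
4   Fay    72  Sensor     54            57
5   Ivy     5   Cable     56            59
6  Dana    17   Gizmo     17            20
take 4 rows with smallest cost:
    rep  cost product  units  units_plus_3
1   Max     3   Cable     56            59
5   Ivy     5   Cable     56            59
0   Fay    16    Bolt     57            60
6  Dana    17   Gizmo     17            20
take first 2 rows:
   rep  cost product  units  units_plus_3
1  Max     3   Cable     56            59
5  Ivy     5   Cable     56            59
Finally, sum of column 'units_plus_3' = 118.

118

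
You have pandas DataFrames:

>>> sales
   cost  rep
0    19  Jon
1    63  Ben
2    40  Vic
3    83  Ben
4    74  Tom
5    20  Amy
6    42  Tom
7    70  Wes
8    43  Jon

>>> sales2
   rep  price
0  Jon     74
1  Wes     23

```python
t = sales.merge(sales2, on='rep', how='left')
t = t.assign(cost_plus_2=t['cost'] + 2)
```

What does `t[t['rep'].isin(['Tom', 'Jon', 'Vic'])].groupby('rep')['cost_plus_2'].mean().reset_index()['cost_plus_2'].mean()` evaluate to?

merge on 'rep' (how='left') → 9 rows:
   cost  rep  price
0    19  Jon   74.0
1    63  Ben    NaN
2    40  Vic    NaN
3    83  Ben    NaN
4    74  Tom    NaN
5    20  Amy    NaN
6    42  Tom    NaN
7    70  Wes   23.0
8    43  Jon   74.0
add column cost_plus_2 = t['cost'] + 2:
   cost  rep  price  cost_plus_2
0    19  Jon   74.0           21
1    63  Ben    NaN           65
2    40  Vic    NaN           42
3    83  Ben    NaN           85
4    74  Tom    NaN           76
5    20  Amy    NaN           22
6    42  Tom    NaN           44
7    70  Wes   23.0           72
8    43  Jon   74.0           45
filter rows where rep in ['Tom', 'Jon', 'Vic']:
   cost  rep  price  cost_plus_2
0    19  Jon   74.0           21
2    40  Vic    NaN           42
4    74  Tom    NaN           76
6    42  Tom    NaN           44
8    43  Jon   74.0           45
group by rep, mean of cost_plus_2:
rep
Jon    33.0
Tom    60.0
Vic    42.0
Name: cost_plus_2, dtype: float64
reset_index():
   rep  cost_plus_2
0  Jon         33.0
1  Tom         60.0
2  Vic         42.0
Then the mean of column 'cost_plus_2': 45.0

45.0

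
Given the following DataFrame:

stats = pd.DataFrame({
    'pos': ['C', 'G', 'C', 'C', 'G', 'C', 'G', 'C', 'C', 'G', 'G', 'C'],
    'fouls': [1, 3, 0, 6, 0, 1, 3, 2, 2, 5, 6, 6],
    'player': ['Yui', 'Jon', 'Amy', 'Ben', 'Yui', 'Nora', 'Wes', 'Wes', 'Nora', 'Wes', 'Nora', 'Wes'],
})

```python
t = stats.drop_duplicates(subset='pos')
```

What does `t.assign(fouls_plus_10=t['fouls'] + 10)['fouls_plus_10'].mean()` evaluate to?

drop duplicate pos (keep=first):
  pos  fouls player
0   C      1    Yui
1   G      3    Jon
add column fouls_plus_10 = t['fouls'] + 10:
  pos  fouls player  fouls_plus_10
0   C      1    Yui             11
1   G      3    Jon             13

12.0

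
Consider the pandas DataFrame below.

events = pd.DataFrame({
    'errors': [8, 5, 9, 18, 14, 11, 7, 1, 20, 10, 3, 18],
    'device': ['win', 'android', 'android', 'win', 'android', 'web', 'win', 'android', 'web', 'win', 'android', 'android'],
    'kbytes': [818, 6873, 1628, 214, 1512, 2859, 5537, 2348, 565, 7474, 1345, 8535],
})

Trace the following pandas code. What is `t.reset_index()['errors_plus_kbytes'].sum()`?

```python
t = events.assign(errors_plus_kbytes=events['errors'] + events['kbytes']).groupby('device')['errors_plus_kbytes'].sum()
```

add column errors_plus_kbytes = events['errors'] + events['kbytes']:
    errors   device  kbytes  errors_plus_kbytes
0        8      win     818                 826
1        5  android    6873                6878
2        9  android    1628                1637
3       18      win     214                 232
4       14  android    1512                1526
5       11      web    2859                2870
6        7      win    5537                5544
7        1  android    2348                2349
8       20      web     565                 585
9       10      win    7474                7484
10       3  android    1345                1348
11      18  android    8535                8553
group by device, sum of errors_plus_kbytes:
device
android    22291
web         3455
win        14086
Name: errors_plus_kbytes, dtype: int64
reset_index():
    device  errors_plus_kbytes
0  android               22291
1      web                3455
2      win               14086

39832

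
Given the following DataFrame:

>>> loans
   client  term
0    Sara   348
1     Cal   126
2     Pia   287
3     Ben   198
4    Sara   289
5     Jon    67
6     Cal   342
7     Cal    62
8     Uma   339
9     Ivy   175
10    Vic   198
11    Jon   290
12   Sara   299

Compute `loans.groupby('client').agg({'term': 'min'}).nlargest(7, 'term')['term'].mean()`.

221.857142857

group by client, min of term:
        term
client      
Ben      198
Cal       62
Ivy      175
Jon       67
Pia      287
Sara     289
Uma      339
Vic      198
take 7 rows with largest term:
        term
client      
Uma      339
Sara     289
Pia      287
Ben      198
Vic      198
Ivy      175
Jon       67
Taking the mean of column 'term' gives 221.857142857.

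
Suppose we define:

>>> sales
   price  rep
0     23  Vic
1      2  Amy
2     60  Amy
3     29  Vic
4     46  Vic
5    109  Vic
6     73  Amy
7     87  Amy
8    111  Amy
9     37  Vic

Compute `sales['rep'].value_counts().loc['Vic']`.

value_counts of rep:
rep
Vic    5
Amy    5
Name: count, dtype: int64

5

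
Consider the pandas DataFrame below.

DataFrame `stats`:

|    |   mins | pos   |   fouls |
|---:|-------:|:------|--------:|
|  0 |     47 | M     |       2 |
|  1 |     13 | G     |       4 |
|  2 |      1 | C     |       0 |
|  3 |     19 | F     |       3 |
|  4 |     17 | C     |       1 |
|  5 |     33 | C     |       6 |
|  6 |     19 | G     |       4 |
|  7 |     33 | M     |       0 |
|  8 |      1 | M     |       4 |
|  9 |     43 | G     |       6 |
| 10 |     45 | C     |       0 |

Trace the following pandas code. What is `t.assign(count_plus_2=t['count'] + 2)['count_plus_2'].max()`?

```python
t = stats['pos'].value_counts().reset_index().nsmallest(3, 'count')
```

5

value_counts of pos:
pos
C    4
M    3
G    3
F    1
Name: count, dtype: int64
reset_index():
  pos  count
0   C      4
1   M      3
2   G      3
3   F      1
take 3 rows with smallest count:
  pos  count
3   F      1
1   M      3
2   G      3
add column count_plus_2 = t['count'] + 2:
  pos  count  count_plus_2
3   F      1             3
1   M      3             5
2   G      3             5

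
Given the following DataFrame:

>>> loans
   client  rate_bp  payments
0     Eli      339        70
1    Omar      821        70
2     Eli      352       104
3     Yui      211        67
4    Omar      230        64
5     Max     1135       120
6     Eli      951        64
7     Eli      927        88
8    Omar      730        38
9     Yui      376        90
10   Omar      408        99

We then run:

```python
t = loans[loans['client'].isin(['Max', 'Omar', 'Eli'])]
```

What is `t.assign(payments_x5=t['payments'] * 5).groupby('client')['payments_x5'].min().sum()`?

filter rows where client in ['Max', 'Omar', 'Eli']:
   client  rate_bp  payments
0     Eli      339        70
1    Omar      821        70
2     Eli      352       104
4    Omar      230        64
5     Max     1135       120
6     Eli      951        64
7     Eli      927        88
8    Omar      730        38
10   Omar      408        99
add column payments_x5 = t['payments'] * 5:
   client  rate_bp  payments  payments_x5
0     Eli      339        70          350
1    Omar      821        70          350
2     Eli      352       104          520
4    Omar      230        64          320
5     Max     1135       120          600
6     Eli      951        64          320
7     Eli      927        88          440
8    Omar      730        38          190
10   Omar      408        99          495
group by client, min of payments_x5:
client
Eli     320
Max     600
Omar    190
Name: payments_x5, dtype: int64
Reading off the sum of the resulting series, we get 1110.

1110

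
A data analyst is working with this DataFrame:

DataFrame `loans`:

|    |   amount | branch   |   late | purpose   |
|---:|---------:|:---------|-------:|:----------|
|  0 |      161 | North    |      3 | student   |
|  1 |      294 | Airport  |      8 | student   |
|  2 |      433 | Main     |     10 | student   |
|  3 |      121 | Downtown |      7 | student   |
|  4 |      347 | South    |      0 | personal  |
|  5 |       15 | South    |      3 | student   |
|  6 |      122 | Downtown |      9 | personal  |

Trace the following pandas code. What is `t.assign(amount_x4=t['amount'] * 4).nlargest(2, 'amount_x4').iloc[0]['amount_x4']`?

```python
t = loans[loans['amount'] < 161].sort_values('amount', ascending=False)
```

488

filter rows where amount < 161:
   amount    branch  late   purpose
3     121  Downtown     7   student
5      15     South     3   student
6     122  Downtown     9  personal
sort by amount descending:
   amount    branch  late   purpose
6     122  Downtown     9  personal
3     121  Downtown     7   student
5      15     South     3   student
add column amount_x4 = t['amount'] * 4:
   amount    branch  late   purpose  amount_x4
6     122  Downtown     9  personal        488
3     121  Downtown     7   student        484
5      15     South     3   student         60
take 2 rows with largest amount_x4:
   amount    branch  late   purpose  amount_x4
6     122  Downtown     9  personal        488
3     121  Downtown     7   student        484
So iloc[0]['amount_x4'] = 488.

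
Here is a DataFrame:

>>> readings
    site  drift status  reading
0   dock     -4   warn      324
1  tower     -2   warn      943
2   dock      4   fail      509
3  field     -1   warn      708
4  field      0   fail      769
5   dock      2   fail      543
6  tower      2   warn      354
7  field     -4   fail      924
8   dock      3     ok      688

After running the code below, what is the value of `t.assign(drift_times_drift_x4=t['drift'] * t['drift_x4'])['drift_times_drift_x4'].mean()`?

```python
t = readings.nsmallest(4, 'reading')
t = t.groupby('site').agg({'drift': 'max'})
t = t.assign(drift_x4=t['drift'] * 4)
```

40.0

take 4 rows with smallest reading:
    site  drift status  reading
0   dock     -4   warn      324
6  tower      2   warn      354
2   dock      4   fail      509
5   dock      2   fail      543
group by site, max of drift:
       drift
site        
dock       4
tower      2
add column drift_x4 = t['drift'] * 4:
       drift  drift_x4
site                  
dock       4        16
tower      2         8
add column drift_times_drift_x4 = t['drift'] * t['drift_x4']:
       drift  drift_x4  drift_times_drift_x4
site                                        
dock       4        16                    64
tower      2         8                    16
The mean of column 'drift_times_drift_x4' is 40.0.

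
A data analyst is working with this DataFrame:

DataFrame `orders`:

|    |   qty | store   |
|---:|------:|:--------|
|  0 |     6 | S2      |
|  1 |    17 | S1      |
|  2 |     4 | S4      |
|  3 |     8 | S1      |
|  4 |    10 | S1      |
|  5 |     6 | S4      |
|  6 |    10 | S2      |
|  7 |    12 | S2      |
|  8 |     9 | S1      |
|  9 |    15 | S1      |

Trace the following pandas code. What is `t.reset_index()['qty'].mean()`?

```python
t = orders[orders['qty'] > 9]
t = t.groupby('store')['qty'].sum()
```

filter rows where qty > 9:
   qty store
1   17    S1
4   10    S1
6   10    S2
7   12    S2
9   15    S1
group by store, sum of qty:
store
S1    42
S2    22
Name: qty, dtype: int64
reset_index():
  store  qty
0    S1   42
1    S2   22
Hence 32.0.

32.0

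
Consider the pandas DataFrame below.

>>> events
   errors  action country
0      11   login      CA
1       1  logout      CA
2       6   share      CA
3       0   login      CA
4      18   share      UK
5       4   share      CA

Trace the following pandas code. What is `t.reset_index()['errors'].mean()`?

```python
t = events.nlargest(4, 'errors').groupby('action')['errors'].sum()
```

take 4 rows with largest errors:
   errors action country
4      18  share      UK
0      11  login      CA
2       6  share      CA
5       4  share      CA
group by action, sum of errors:
action
login    11
share    28
Name: errors, dtype: int64
reset_index():
  action  errors
0  login      11
1  share      28
mean of column 'errors' → 19.5

19.5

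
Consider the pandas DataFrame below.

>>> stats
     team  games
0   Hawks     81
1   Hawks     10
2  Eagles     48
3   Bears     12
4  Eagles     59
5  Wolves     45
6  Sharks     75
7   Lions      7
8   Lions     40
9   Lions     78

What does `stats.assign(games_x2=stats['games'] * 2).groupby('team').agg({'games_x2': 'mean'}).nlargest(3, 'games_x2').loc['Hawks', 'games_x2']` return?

add column games_x2 = stats['games'] * 2:
     team  games  games_x2
0   Hawks     81       162
1   Hawks     10        20
2  Eagles     48        96
3   Bears     12        24
4  Eagles     59       118
5  Wolves     45        90
6  Sharks     75       150
7   Lions      7        14
8   Lions     40        80
9   Lions     78       156
group by team, mean of games_x2:
          games_x2
team              
Bears    24.000000
Eagles  107.000000
Hawks    91.000000
Lions    83.333333
Sharks  150.000000
Wolves   90.000000
take 3 rows with largest games_x2:
        games_x2
team            
Sharks     150.0
Eagles     107.0
Hawks       91.0

91.0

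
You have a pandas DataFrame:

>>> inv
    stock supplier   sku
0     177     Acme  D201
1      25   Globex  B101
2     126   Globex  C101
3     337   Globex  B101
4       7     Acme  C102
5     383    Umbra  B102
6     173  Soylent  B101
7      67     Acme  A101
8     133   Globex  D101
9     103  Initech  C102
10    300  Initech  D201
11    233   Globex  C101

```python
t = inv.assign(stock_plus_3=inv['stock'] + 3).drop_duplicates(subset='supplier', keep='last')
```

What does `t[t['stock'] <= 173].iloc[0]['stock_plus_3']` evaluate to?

add column stock_plus_3 = inv['stock'] + 3:
    stock supplier   sku  stock_plus_3
0     177     Acme  D201           180
1      25   Globex  B101            28
2     126   Globex  C101           129
3     337   Globex  B101           340
4       7     Acme  C102            10
5     383    Umbra  B102           386
6     173  Soylent  B101           176
7      67     Acme  A101            70
8     133   Globex  D101           136
9     103  Initech  C102           106
10    300  Initech  D201           303
11    233   Globex  C101           236
drop duplicate supplier (keep=last):
    stock supplier   sku  stock_plus_3
5     383    Umbra  B102           386
6     173  Soylent  B101           176
7      67     Acme  A101            70
10    300  Initech  D201           303
11    233   Globex  C101           236
filter rows where stock <= 173:
   stock supplier   sku  stock_plus_3
6    173  Soylent  B101           176
7     67     Acme  A101            70
Finally, value at position 0, column 'stock_plus_3' = 176.

176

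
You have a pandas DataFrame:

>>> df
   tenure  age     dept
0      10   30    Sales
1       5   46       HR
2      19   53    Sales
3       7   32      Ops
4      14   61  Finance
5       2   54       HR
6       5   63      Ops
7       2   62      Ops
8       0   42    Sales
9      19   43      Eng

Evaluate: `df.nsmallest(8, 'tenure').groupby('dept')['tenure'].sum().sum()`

take 8 rows with smallest tenure:
   tenure  age     dept
8       0   42    Sales
5       2   54       HR
7       2   62      Ops
1       5   46       HR
6       5   63      Ops
3       7   32      Ops
0      10   30    Sales
4      14   61  Finance
group by dept, sum of tenure:
dept
Finance    14
HR          7
Ops        14
Sales      10
Name: tenure, dtype: int64
Then the sum of the resulting series: 45

45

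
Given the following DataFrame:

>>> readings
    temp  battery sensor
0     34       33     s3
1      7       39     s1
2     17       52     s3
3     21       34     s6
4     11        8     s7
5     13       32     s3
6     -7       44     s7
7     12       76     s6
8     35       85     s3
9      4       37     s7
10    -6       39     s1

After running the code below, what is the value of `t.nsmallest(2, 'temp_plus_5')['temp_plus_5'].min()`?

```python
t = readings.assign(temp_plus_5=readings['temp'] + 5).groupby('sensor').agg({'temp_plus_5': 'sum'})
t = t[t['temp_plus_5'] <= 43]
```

add column temp_plus_5 = readings['temp'] + 5:
    temp  battery sensor  temp_plus_5
0     34       33     s3           39
1      7       39     s1           12
2     17       52     s3           22
3     21       34     s6           26
4     11        8     s7           16
5     13       32     s3           18
6     -7       44     s7           -2
7     12       76     s6           17
8     35       85     s3           40
9      4       37     s7            9
10    -6       39     s1           -1
group by sensor, sum of temp_plus_5:
        temp_plus_5
sensor             
s1               11
s3              119
s6               43
s7               23
filter rows where temp_plus_5 <= 43:
        temp_plus_5
sensor             
s1               11
s6               43
s7               23
take 2 rows with smallest temp_plus_5:
        temp_plus_5
sensor             
s1               11
s7               23

11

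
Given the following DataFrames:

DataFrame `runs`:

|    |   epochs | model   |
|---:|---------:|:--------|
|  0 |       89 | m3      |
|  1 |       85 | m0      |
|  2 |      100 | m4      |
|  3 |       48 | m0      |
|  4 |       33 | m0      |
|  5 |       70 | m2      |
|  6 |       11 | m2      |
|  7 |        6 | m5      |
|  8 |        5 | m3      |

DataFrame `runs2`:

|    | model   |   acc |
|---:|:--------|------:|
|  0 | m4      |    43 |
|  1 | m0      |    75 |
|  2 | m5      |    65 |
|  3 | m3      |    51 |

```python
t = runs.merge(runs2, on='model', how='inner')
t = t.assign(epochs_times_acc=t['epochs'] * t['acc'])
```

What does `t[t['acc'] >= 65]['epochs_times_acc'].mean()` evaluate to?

3210.0

merge on 'model' (how='inner') → 7 rows:
   epochs model  acc
0      89    m3   51
1      85    m0   75
2     100    m4   43
3      48    m0   75
4      33    m0   75
5       6    m5   65
6       5    m3   51
add column epochs_times_acc = t['epochs'] * t['acc']:
   epochs model  acc  epochs_times_acc
0      89    m3   51              4539
1      85    m0   75              6375
2     100    m4   43              4300
3      48    m0   75              3600
4      33    m0   75              2475
5       6    m5   65               390
6       5    m3   51               255
filter rows where acc >= 65:
   epochs model  acc  epochs_times_acc
1      85    m0   75              6375
3      48    m0   75              3600
4      33    m0   75              2475
5       6    m5   65               390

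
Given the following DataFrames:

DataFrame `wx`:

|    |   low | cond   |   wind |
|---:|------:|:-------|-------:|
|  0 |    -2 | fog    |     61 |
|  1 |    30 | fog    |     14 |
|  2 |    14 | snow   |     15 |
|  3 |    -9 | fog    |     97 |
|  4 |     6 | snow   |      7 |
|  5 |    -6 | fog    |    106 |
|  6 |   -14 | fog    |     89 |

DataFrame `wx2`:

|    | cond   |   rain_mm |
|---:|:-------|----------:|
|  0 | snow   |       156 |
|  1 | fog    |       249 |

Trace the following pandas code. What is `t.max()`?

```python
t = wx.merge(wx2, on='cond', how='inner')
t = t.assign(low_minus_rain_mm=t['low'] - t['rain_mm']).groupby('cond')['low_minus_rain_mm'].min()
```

merge on 'cond' (how='inner') → 7 rows:
   low  cond  wind  rain_mm
0   -2   fog    61      249
1   30   fog    14      249
2   14  snow    15      156
3   -9   fog    97      249
4    6  snow     7      156
5   -6   fog   106      249
6  -14   fog    89      249
add column low_minus_rain_mm = t['low'] - t['rain_mm']:
   low  cond  wind  rain_mm  low_minus_rain_mm
0   -2   fog    61      249               -251
1   30   fog    14      249               -219
2   14  snow    15      156               -142
3   -9   fog    97      249               -258
4    6  snow     7      156               -150
5   -6   fog   106      249               -255
6  -14   fog    89      249               -263
group by cond, min of low_minus_rain_mm:
cond
fog    -263
snow   -150
Name: low_minus_rain_mm, dtype: int64
max of the resulting series → -150

-150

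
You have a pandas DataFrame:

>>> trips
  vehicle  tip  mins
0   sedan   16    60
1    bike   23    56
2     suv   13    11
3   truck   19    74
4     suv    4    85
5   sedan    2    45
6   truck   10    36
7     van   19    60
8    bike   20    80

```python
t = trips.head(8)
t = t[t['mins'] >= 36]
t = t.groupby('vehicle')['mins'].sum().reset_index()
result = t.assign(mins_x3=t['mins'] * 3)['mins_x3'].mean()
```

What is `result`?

249.6

take first 8 rows:
  vehicle  tip  mins
0   sedan   16    60
1    bike   23    56
2     suv   13    11
3   truck   19    74
4     suv    4    85
5   sedan    2    45
6   truck   10    36
7     van   19    60
filter rows where mins >= 36:
  vehicle  tip  mins
0   sedan   16    60
1    bike   23    56
3   truck   19    74
4     suv    4    85
5   sedan    2    45
6   truck   10    36
7     van   19    60
group by vehicle, sum of mins:
vehicle
bike      56
sedan    105
suv       85
truck    110
van       60
Name: mins, dtype: int64
reset_index():
  vehicle  mins
0    bike    56
1   sedan   105
2     suv    85
3   truck   110
4     van    60
add column mins_x3 = t['mins'] * 3:
  vehicle  mins  mins_x3
0    bike    56      168
1   sedan   105      315
2     suv    85      255
3   truck   110      330
4     van    60      180
So mean() = 249.6.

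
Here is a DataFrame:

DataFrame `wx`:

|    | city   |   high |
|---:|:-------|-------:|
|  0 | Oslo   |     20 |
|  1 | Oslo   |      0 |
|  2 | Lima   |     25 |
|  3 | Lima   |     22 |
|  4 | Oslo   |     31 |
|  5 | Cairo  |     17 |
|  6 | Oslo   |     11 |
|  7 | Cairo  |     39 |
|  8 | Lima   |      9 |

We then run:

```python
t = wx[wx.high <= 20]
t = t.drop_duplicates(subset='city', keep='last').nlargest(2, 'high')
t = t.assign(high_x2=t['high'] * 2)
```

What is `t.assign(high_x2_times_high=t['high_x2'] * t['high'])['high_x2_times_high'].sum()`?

820

filter rows where high <= 20:
    city  high
0   Oslo    20
1   Oslo     0
5  Cairo    17
6   Oslo    11
8   Lima     9
drop duplicate city (keep=last):
    city  high
5  Cairo    17
6   Oslo    11
8   Lima     9
take 2 rows with largest high:
    city  high
5  Cairo    17
6   Oslo    11
add column high_x2 = t['high'] * 2:
    city  high  high_x2
5  Cairo    17       34
6   Oslo    11       22
add column high_x2_times_high = t['high_x2'] * t['high']:
    city  high  high_x2  high_x2_times_high
5  Cairo    17       34                 578
6   Oslo    11       22                 242
The sum of column 'high_x2_times_high' is 820.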